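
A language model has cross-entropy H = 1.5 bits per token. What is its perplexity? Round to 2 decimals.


Perplexity formula: PP = 2^H
H = 1.5
PP = 2^1.5
Decompose: 2^1.5 = 2^1 * 2^0.5 = 2^1 * sqrt(2)
2^1 = 2, sqrt(2) ~ 1.4142136
PP ~ 2 * 1.4142136 = 2.8284272
Rounded to 2 decimals: 2.83

2.83


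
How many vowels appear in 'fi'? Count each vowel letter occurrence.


Scanning each character of 'fi':
  Position 1: 'f' -> consonant (running count: 0)
  Position 2: 'i' -> vowel (running count: 1)
Total vowels: 1

1


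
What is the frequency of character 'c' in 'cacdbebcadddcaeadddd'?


Scanning 'cacdbebcadddcaeadddd' for 'c':
  Position 0: 'c' -> MATCH (count: 1)
  Position 2: 'c' -> MATCH (count: 2)
  Position 7: 'c' -> MATCH (count: 3)
  Position 12: 'c' -> MATCH (count: 4)
Total occurrences of 'c': 4

4


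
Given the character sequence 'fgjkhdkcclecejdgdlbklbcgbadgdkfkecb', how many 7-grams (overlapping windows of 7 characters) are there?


String 'fgjkhdkcclecejdgdlbklbcgbadgdkfkecb' has length L = 35.
Number of overlapping n-grams = L - n + 1
Substituting: 35 - 7 + 1 = 29

29


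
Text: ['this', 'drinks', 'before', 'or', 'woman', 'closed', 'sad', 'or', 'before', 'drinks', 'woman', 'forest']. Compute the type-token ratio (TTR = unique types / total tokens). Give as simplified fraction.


Tokens: 12
Unique types: ('before', 'closed', 'drinks', 'forest', 'or', 'sad', 'this', 'woman') = 8
TTR = 8/12
Simplify: divide both by 4 -> 2/3
TTR = 2/3

2/3


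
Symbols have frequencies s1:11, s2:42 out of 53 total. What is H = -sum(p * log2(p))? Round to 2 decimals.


Computing entropy H = -sum(p_i * log2(p_i)):
  s1: p = 11/53 = 0.2075, -p*log2(p) = 0.4708
  s2: p = 42/53 = 0.7925, -p*log2(p) = 0.2659
H = sum of terms = 0.7367
Rounded to 2 decimals: 0.74

0.74


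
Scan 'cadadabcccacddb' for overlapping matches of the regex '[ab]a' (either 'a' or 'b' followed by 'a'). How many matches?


Pattern: [ab]a means either 'a' or 'b' followed by 'a'.
Scanning 'cadadabcccacddb' position-by-position:
  Pos 0: window 'ca' -> no
  Pos 1: window 'ad' -> no
  Pos 2: window 'da' -> no
  Pos 3: window 'ad' -> no
  Pos 4: window 'da' -> no
  Pos 5: window 'ab' -> no
  Pos 6: window 'bc' -> no
  Pos 7: window 'cc' -> no
  Pos 8: window 'cc' -> no
  Pos 9: window 'ca' -> no
  Pos 10: window 'ac' -> no
  Pos 11: window 'cd' -> no
  Pos 12: window 'dd' -> no
  Pos 13: window 'db' -> no
  Pos 14: window 'b' -> no
Total matches: 0

0


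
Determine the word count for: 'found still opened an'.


Counting words by splitting on spaces:
  Word 1: 'found'
  Word 2: 'still'
  Word 3: 'opened'
  Word 4: 'an'
Total words: 4

4


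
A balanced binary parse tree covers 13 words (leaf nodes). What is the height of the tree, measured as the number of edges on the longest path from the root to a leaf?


In a balanced binary tree with n leaves the deepest leaf is ceil(log2(n)) edges below the root.
log2(13) = 3.7004
ceil(3.7004) = 4
height (edges) = 4

4


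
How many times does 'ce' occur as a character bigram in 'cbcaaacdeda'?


Scanning 'cbcaaacdeda' for bigram 'ce':
  Position 0: 'cb' -> no
  Position 1: 'bc' -> no
  Position 2: 'ca' -> no
  Position 3: 'aa' -> no
  Position 4: 'aa' -> no
  Position 5: 'ac' -> no
  Position 6: 'cd' -> no
  Position 7: 'de' -> no
  Position 8: 'ed' -> no
  Position 9: 'da' -> no
Total matches: 0

0


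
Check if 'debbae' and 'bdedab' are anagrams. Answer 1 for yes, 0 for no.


Sort characters of 'debbae': 'abbdee'
Sort characters of 'bdedab': 'abbdde'
Sorted forms differ -> they are NOT anagrams
Result: 0

0


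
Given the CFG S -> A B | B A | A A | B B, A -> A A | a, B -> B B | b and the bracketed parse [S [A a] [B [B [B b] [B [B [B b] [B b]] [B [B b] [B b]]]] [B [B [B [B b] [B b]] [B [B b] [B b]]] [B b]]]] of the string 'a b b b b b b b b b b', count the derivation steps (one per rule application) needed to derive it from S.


Every bracketed nonterminal node [X ...] in the tree is produced by exactly one rule application.
Reading the tree off as a leftmost derivation:
  Step 1: S  =>  A B   (applied S -> A B)
  Step 2: A B  =>  a B   (applied A -> a)
  Step 3: a B  =>  a B B   (applied B -> B B)
  Step 4: a B B  =>  a B B B   (applied B -> B B)
  Step 5: a B B B  =>  a b B B   (applied B -> b)
  Step 6: a b B B  =>  a b B B B   (applied B -> B B)
  Step 7: a b B B B  =>  a b B B B B   (applied B -> B B)
  Step 8: a b B B B B  =>  a b b B B B   (applied B -> b)
  Step 9: a b b B B B  =>  a b b b B B   (applied B -> b)
  Step 10: a b b b B B  =>  a b b b B B B   (applied B -> B B)
  Step 11: a b b b B B B  =>  a b b b b B B   (applied B -> b)
  Step 12: a b b b b B B  =>  a b b b b b B   (applied B -> b)
  Step 13: a b b b b b B  =>  a b b b b b B B   (applied B -> B B)
  Step 14: a b b b b b B B  =>  a b b b b b B B B   (applied B -> B B)
  Step 15: a b b b b b B B B  =>  a b b b b b B B B B   (applied B -> B B)
  Step 16: a b b b b b B B B B  =>  a b b b b b b B B B   (applied B -> b)
  Step 17: a b b b b b b B B B  =>  a b b b b b b b B B   (applied B -> b)
  Step 18: a b b b b b b b B B  =>  a b b b b b b b B B B   (applied B -> B B)
  Step 19: a b b b b b b b B B B  =>  a b b b b b b b b B B   (applied B -> b)
  Step 20: a b b b b b b b b B B  =>  a b b b b b b b b b B   (applied B -> b)
  Step 21: a b b b b b b b b b B  =>  a b b b b b b b b b b   (applied B -> b)
Final yield: a b b b b b b b b b b
Total rewrite steps: 21

21


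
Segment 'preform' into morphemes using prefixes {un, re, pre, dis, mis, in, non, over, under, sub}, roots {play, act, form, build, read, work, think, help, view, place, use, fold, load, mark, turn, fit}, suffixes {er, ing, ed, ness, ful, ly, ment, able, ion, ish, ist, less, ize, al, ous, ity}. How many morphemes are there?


Segmenting 'preform' against the inventory:
  'pre' -> prefix (morpheme 1)
  'form' -> root (morpheme 2)
Total morphemes: 2

2


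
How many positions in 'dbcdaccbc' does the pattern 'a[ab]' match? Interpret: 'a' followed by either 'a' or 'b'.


Pattern: a[ab] means 'a' followed by either 'a' or 'b'.
Scanning 'dbcdaccbc' position-by-position:
  Pos 0: window 'db' -> no
  Pos 1: window 'bc' -> no
  Pos 2: window 'cd' -> no
  Pos 3: window 'da' -> no
  Pos 4: window 'ac' -> no
  Pos 5: window 'cc' -> no
  Pos 6: window 'cb' -> no
  Pos 7: window 'bc' -> no
  Pos 8: window 'c' -> no
Total matches: 0

0


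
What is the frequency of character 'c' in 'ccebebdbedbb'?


Scanning 'ccebebdbedbb' for 'c':
  Position 0: 'c' -> MATCH (count: 1)
  Position 1: 'c' -> MATCH (count: 2)
Total occurrences of 'c': 2

2


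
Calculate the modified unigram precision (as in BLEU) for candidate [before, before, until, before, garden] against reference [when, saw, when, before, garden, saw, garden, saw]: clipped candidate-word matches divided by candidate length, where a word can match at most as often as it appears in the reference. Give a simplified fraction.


Reference word counts: {'before': 1, 'garden': 2, 'saw': 3, 'when': 2}
Checking each candidate word (with clipping):
  'before' -> in reference (ref count 1, used 1/1) -> match (matches: 1)
  'before' -> ref count 1 already used up (1/1) -> clipped, no match (matches: 1)
  'until' -> not in reference -> no match (matches: 1)
  'before' -> ref count 1 already used up (1/1) -> clipped, no match (matches: 1)
  'garden' -> in reference (ref count 2, used 1/2) -> match (matches: 2)
Clipped matches: 2, Candidate length: 5
Precision = 2/5

2/5


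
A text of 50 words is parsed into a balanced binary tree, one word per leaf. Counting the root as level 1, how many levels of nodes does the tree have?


In a balanced binary tree with n leaves the deepest leaf is ceil(log2(n)) edges below the root,
so counting node levels inclusive of root and leaves gives ceil(log2(n)) + 1 levels.
log2(50) = 5.6439
ceil(5.6439) = 6
levels = 6 + 1 = 7

7


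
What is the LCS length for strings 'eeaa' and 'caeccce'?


DP table for LCS of 'eeaa' and 'caeccce':
       c  a  e  c  c  c  e
    0  0  0  0  0  0  0  0
  e 0  0  0  1  1  1  1  1
  e 0  0  0  1  1  1  1  2
  a 0  0  1  1  1  1  1  2
  a 0  0  1  1  1  1  1  2
LCS: 'ee'
LCS length = 2

2


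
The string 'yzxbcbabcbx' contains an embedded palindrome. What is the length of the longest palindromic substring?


Scanning 'yzxbcbabcbx' for palindromic substrings.
Substring at positions 2-10: 'xbcbabcbx'.
Check: reverse('xbcbabcbx') = 'xbcbabcbx' -> palindrome confirmed.
Neighbouring characters ('z' / '-') break symmetry, so it cannot extend further.
No longer palindromic substring exists; longest length = 9

9


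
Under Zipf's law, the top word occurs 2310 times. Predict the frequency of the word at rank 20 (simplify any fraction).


Zipf's law: freq(rank) = f1 / rank
f1 = 2310, rank = 20
freq = 2310 / 20
GCD(2310, 20) = 10
Simplified: 231/2

231/2


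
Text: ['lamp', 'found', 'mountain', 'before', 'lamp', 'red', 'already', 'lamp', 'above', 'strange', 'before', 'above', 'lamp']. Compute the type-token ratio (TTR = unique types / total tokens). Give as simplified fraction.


Tokens: 13
Unique types: ('above', 'already', 'before', 'found', 'lamp', 'mountain', 'red', 'strange') = 8
TTR = 8/13
Already in lowest terms.

8/13


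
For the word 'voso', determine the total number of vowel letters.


Scanning each character of 'voso':
  Position 1: 'v' -> consonant (running count: 0)
  Position 2: 'o' -> vowel (running count: 1)
  Position 3: 's' -> consonant (running count: 1)
  Position 4: 'o' -> vowel (running count: 2)
Total vowels: 2

2


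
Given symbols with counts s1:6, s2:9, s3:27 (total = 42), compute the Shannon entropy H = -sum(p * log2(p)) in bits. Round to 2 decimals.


Computing entropy H = -sum(p_i * log2(p_i)):
  s1: p = 6/42 = 0.1429, -p*log2(p) = 0.4011
  s2: p = 9/42 = 0.2143, -p*log2(p) = 0.4762
  s3: p = 27/42 = 0.6429, -p*log2(p) = 0.4098
H = sum of terms = 1.2871
Rounded to 2 decimals: 1.29

1.29


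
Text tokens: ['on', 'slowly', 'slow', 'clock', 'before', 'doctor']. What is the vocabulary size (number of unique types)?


Listing all tokens and tracking unique types:
  Token 1: 'on' -> NEW (unique so far: 1)
  Token 2: 'slowly' -> NEW (unique so far: 2)
  Token 3: 'slow' -> NEW (unique so far: 3)
  Token 4: 'clock' -> NEW (unique so far: 4)
  Token 5: 'before' -> NEW (unique so far: 5)
  Token 6: 'doctor' -> NEW (unique so far: 6)
Unique types: ('before', 'clock', 'doctor', 'on', 'slow', 'slowly')
Vocabulary size: 6

6


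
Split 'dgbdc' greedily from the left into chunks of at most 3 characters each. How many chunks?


'dgbdc' has 5 characters.
Chunking with max size 3:
  Chunk 1: 'dgb' (positions 0-2)
  Chunk 2: 'dc' (positions 3-4)
Total chunks: ceil(5 / 3) = 2

2


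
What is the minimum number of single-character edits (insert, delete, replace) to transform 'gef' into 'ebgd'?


Building DP table for s1='gef' (len 3) and s2='ebgd' (len 4):
       e  b  g  d
    0  1  2  3  4
  g 1  1  2  2  3
  e 2  1  2  3  3
  f 3  2  2  3  4
Edit distance = dp[3][4] = 4

4


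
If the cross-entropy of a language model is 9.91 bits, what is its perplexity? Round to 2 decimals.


Perplexity formula: PP = 2^H
H = 9.91
PP = 2^9.91
Decompose: 2^9.91 = 2^9 * 2^0.91
2^9 = 512, 2^0.91 ~ 1.8790455
PP ~ 512 * 1.8790455 = 962.0712960
Rounded to 2 decimals: 962.07

962.07


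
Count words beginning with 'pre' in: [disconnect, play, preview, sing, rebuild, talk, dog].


Checking each word for prefix 'pre':
  'disconnect' -> no (count: 0)
  'play' -> no (count: 0)
  'preview' -> YES, starts with 'pre' (count: 1)
  'sing' -> no (count: 1)
  'rebuild' -> no (count: 1)
  'talk' -> no (count: 1)
  'dog' -> no (count: 1)
Total with prefix 'pre': 1

1


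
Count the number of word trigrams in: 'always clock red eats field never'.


Word trigrams from [6] words:
  Trigram 1: (always clock red)
  Trigram 2: (clock red eats)
  Trigram 3: (red eats field)
  Trigram 4: (eats field never)
Total word trigrams: 6 - 2 = 4

4


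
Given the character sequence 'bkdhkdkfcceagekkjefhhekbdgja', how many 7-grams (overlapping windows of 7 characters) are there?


String 'bkdhkdkfcceagekkjefhhekbdgja' has length L = 28.
Number of overlapping n-grams = L - n + 1
Substituting: 28 - 7 + 1 = 22

22


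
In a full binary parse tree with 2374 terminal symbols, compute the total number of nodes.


Leaf nodes (terminals): 2374
Internal nodes = n - 1 = 2374 - 1 = 2373
Total = leaves + internal = 2374 + 2373 = 4747

4747


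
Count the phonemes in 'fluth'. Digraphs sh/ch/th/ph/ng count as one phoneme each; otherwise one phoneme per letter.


Parsing 'fluth' greedily, digraphs first:
  'f' -> consonant phoneme (phonemes so far: 1)
  'l' -> consonant phoneme (phonemes so far: 2)
  'u' -> vowel phoneme (phonemes so far: 3)
  'th' -> digraph (1 consonant phoneme) (phonemes so far: 4)
Total phonemes: 4

4


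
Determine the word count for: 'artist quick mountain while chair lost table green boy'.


Counting words by splitting on spaces:
  Word 1: 'artist'
  Word 2: 'quick'
  Word 3: 'mountain'
  Word 4: 'while'
  Word 5: 'chair'
  Word 6: 'lost'
  Word 7: 'table'
  Word 8: 'green'
  Word 9: 'boy'
Total words: 9

9


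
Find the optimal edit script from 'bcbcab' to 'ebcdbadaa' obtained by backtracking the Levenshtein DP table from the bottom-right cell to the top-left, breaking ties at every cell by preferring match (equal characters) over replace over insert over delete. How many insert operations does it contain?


Edit distance = 5. Backtracking from cell (6, 9) with preference match > replace > insert > delete,
then listing the resulting alignment 'bcbcab' -> 'ebcdbadaa' left to right:
  Step 1: insert 'e' [insertion #1]
  Step 2: keep 'b'
  Step 3: keep 'c'
  Step 4: insert 'd' [insertion #2]
  Step 5: keep 'b'
  Step 6: insert 'a' [insertion #3]
  Step 7: replace c->d
  Step 8: keep 'a'
  Step 9: replace b->a
Total insertions: 3

3


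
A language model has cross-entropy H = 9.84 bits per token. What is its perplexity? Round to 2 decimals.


Perplexity formula: PP = 2^H
H = 9.84
PP = 2^9.84
Decompose: 2^9.84 = 2^9 * 2^0.84
2^9 = 512, 2^0.84 ~ 1.7900501
PP ~ 512 * 1.7900501 = 916.5056512
Rounded to 2 decimals: 916.51

916.51


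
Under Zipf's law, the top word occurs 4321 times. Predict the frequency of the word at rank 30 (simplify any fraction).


Zipf's law: freq(rank) = f1 / rank
f1 = 4321, rank = 30
freq = 4321 / 30
GCD(4321, 30) = 1
Simplified: 4321/30

4321/30


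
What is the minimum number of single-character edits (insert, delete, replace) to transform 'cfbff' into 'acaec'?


Building DP table for s1='cfbff' (len 5) and s2='acaec' (len 5):
       a  c  a  e  c
    0  1  2  3  4  5
  c 1  1  1  2  3  4
  f 2  2  2  2  3  4
  b 3  3  3  3  3  4
  f 4  4  4  4  4  4
  f 5  5  5  5  5  5
Edit distance = dp[5][5] = 5

5


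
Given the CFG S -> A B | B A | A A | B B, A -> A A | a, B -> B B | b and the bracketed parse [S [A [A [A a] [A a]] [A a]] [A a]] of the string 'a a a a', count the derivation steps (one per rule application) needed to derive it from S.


Every bracketed nonterminal node [X ...] in the tree is produced by exactly one rule application.
Reading the tree off as a leftmost derivation:
  Step 1: S  =>  A A   (applied S -> A A)
  Step 2: A A  =>  A A A   (applied A -> A A)
  Step 3: A A A  =>  A A A A   (applied A -> A A)
  Step 4: A A A A  =>  a A A A   (applied A -> a)
  Step 5: a A A A  =>  a a A A   (applied A -> a)
  Step 6: a a A A  =>  a a a A   (applied A -> a)
  Step 7: a a a A  =>  a a a a   (applied A -> a)
Final yield: a a a a
Total rewrite steps: 7

7


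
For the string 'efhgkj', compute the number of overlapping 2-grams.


String 'efhgkj' has length L = 6.
Number of overlapping n-grams = L - n + 1
Substituting: 6 - 2 + 1 = 5

5


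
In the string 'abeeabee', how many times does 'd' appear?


Scanning 'abeeabee' for 'd':
  No matches found.
Total occurrences of 'd': 0

0


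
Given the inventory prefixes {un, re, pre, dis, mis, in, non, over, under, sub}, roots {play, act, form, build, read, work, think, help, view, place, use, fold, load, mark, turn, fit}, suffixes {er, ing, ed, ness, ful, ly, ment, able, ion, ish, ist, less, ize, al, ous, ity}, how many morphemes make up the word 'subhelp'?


Segmenting 'subhelp' against the inventory:
  'sub' -> prefix (morpheme 1)
  'help' -> root (morpheme 2)
Total morphemes: 2

2


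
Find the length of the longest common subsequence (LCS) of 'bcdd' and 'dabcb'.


DP table for LCS of 'bcdd' and 'dabcb':
       d  a  b  c  b
    0  0  0  0  0  0
  b 0  0  0  1  1  1
  c 0  0  0  1  2  2
  d 0  1  1  1  2  2
  d 0  1  1  1  2  2
LCS: 'bc'
LCS length = 2

2


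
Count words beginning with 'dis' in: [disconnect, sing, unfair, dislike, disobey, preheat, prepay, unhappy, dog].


Checking each word for prefix 'dis':
  'disconnect' -> YES, starts with 'dis' (count: 1)
  'sing' -> no (count: 1)
  'unfair' -> no (count: 1)
  'dislike' -> YES, starts with 'dis' (count: 2)
  'disobey' -> YES, starts with 'dis' (count: 3)
  'preheat' -> no (count: 3)
  'prepay' -> no (count: 3)
  'unhappy' -> no (count: 3)
  'dog' -> no (count: 3)
Total with prefix 'dis': 3

3


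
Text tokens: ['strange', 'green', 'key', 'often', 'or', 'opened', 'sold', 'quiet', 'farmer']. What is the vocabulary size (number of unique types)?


Listing all tokens and tracking unique types:
  Token 1: 'strange' -> NEW (unique so far: 1)
  Token 2: 'green' -> NEW (unique so far: 2)
  Token 3: 'key' -> NEW (unique so far: 3)
  Token 4: 'often' -> NEW (unique so far: 4)
  Token 5: 'or' -> NEW (unique so far: 5)
  Token 6: 'opened' -> NEW (unique so far: 6)
  Token 7: 'sold' -> NEW (unique so far: 7)
  Token 8: 'quiet' -> NEW (unique so far: 8)
  Token 9: 'farmer' -> NEW (unique so far: 9)
Unique types: ('farmer', 'green', 'key', 'often', 'opened', 'or', 'quiet', 'sold', 'strange')
Vocabulary size: 9

9


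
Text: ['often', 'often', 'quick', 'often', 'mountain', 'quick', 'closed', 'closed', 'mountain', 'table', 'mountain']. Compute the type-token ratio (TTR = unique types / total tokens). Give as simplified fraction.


Tokens: 11
Unique types: ('closed', 'mountain', 'often', 'quick', 'table') = 5
TTR = 5/11
Already in lowest terms.

5/11


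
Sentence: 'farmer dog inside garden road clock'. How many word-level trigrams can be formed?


Word trigrams from [6] words:
  Trigram 1: (farmer dog inside)
  Trigram 2: (dog inside garden)
  Trigram 3: (inside garden road)
  Trigram 4: (garden road clock)
Total word trigrams: 6 - 2 = 4

4


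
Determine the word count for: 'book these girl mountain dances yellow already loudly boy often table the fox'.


Counting words by splitting on spaces:
  Word 1: 'book'
  Word 2: 'these'
  Word 3: 'girl'
  Word 4: 'mountain'
  Word 5: 'dances'
  Word 6: 'yellow'
  Word 7: 'already'
  Word 8: 'loudly'
  Word 9: 'boy'
  Word 10: 'often'
  Word 11: 'table'
  Word 12: 'the'
  Word 13: 'fox'
Total words: 13

13


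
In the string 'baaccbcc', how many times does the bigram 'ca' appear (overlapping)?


Scanning 'baaccbcc' for bigram 'ca':
  Position 0: 'ba' -> no
  Position 1: 'aa' -> no
  Position 2: 'ac' -> no
  Position 3: 'cc' -> no
  Position 4: 'cb' -> no
  Position 5: 'bc' -> no
  Position 6: 'cc' -> no
Total matches: 0

0


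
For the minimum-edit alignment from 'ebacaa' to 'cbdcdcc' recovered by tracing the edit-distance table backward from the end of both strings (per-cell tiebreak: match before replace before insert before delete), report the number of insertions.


Edit distance = 5. Backtracking from cell (6, 7) with preference match > replace > insert > delete,
then listing the resulting alignment 'ebacaa' -> 'cbdcdcc' left to right:
  Step 1: replace e->c
  Step 2: keep 'b'
  Step 3: replace a->d
  Step 4: keep 'c'
  Step 5: insert 'd' [insertion #1]
  Step 6: replace a->c
  Step 7: replace a->c
Total insertions: 1

1


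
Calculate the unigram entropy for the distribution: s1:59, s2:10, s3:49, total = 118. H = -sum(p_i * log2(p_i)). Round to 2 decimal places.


Computing entropy H = -sum(p_i * log2(p_i)):
  s1: p = 59/118 = 0.5000, -p*log2(p) = 0.5000
  s2: p = 10/118 = 0.0847, -p*log2(p) = 0.3018
  s3: p = 49/118 = 0.4153, -p*log2(p) = 0.5265
H = sum of terms = 1.3283
Rounded to 2 decimals: 1.33

1.33


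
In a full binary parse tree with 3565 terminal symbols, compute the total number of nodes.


Leaf nodes (terminals): 3565
Internal nodes = n - 1 = 3565 - 1 = 3564
Total = leaves + internal = 3565 + 3564 = 7129

7129


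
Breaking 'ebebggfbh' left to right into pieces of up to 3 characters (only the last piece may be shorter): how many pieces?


'ebebggfbh' has 9 characters.
Chunking with max size 3:
  Chunk 1: 'ebe' (positions 0-2)
  Chunk 2: 'bgg' (positions 3-5)
  Chunk 3: 'fbh' (positions 6-8)
Total chunks: ceil(9 / 3) = 3

3


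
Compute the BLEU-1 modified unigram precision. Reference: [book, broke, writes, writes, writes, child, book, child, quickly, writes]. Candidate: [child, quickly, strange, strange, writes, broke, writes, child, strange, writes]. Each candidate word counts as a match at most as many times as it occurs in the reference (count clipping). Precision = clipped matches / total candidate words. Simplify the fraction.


Reference word counts: {'book': 2, 'broke': 1, 'child': 2, 'quickly': 1, 'writes': 4}
Checking each candidate word (with clipping):
  'child' -> in reference (ref count 2, used 1/2) -> match (matches: 1)
  'quickly' -> in reference (ref count 1, used 1/1) -> match (matches: 2)
  'strange' -> not in reference -> no match (matches: 2)
  'strange' -> not in reference -> no match (matches: 2)
  'writes' -> in reference (ref count 4, used 1/4) -> match (matches: 3)
  'broke' -> in reference (ref count 1, used 1/1) -> match (matches: 4)
  'writes' -> in reference (ref count 4, used 2/4) -> match (matches: 5)
  'child' -> in reference (ref count 2, used 2/2) -> match (matches: 6)
  'strange' -> not in reference -> no match (matches: 6)
  'writes' -> in reference (ref count 4, used 3/4) -> match (matches: 7)
Clipped matches: 7, Candidate length: 10
Precision = 7/10

7/10


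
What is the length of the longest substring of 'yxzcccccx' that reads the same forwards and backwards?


Scanning 'yxzcccccx' for palindromic substrings.
Substring at positions 3-7: 'ccccc'.
Check: reverse('ccccc') = 'ccccc' -> palindrome confirmed.
Neighbouring characters ('z' / 'x') break symmetry, so it cannot extend further.
No longer palindromic substring exists; longest length = 5

5


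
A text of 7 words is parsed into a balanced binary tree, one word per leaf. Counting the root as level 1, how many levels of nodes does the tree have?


In a balanced binary tree with n leaves the deepest leaf is ceil(log2(n)) edges below the root,
so counting node levels inclusive of root and leaves gives ceil(log2(n)) + 1 levels.
log2(7) = 2.8074
ceil(2.8074) = 3
levels = 3 + 1 = 4

4


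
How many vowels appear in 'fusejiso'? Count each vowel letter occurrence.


Scanning each character of 'fusejiso':
  Position 1: 'f' -> consonant (running count: 0)
  Position 2: 'u' -> vowel (running count: 1)
  Position 3: 's' -> consonant (running count: 1)
  Position 4: 'e' -> vowel (running count: 2)
  Position 5: 'j' -> consonant (running count: 2)
  Position 6: 'i' -> vowel (running count: 3)
  Position 7: 's' -> consonant (running count: 3)
  Position 8: 'o' -> vowel (running count: 4)
Total vowels: 4

4


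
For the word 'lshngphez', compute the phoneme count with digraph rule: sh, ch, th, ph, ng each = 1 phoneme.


Parsing 'lshngphez' greedily, digraphs first:
  'l' -> consonant phoneme (phonemes so far: 1)
  'sh' -> digraph (1 consonant phoneme) (phonemes so far: 2)
  'ng' -> digraph (1 consonant phoneme) (phonemes so far: 3)
  'ph' -> digraph (1 consonant phoneme) (phonemes so far: 4)
  'e' -> vowel phoneme (phonemes so far: 5)
  'z' -> consonant phoneme (phonemes so far: 6)
Total phonemes: 6

6


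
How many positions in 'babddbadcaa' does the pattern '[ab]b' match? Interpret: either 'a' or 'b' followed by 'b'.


Pattern: [ab]b means either 'a' or 'b' followed by 'b'.
Scanning 'babddbadcaa' position-by-position:
  Pos 0: window 'ba' -> no
  Pos 1: window 'ab' -> MATCH
  Pos 2: window 'bd' -> no
  Pos 3: window 'dd' -> no
  Pos 4: window 'db' -> no
  Pos 5: window 'ba' -> no
  Pos 6: window 'ad' -> no
  Pos 7: window 'dc' -> no
  Pos 8: window 'ca' -> no
  Pos 9: window 'aa' -> no
  Pos 10: window 'a' -> no
Total matches: 1

1


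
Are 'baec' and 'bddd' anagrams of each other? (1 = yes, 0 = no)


Sort characters of 'baec': 'abce'
Sort characters of 'bddd': 'bddd'
Sorted forms differ -> they are NOT anagrams
Result: 0

0


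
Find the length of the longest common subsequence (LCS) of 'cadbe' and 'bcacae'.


DP table for LCS of 'cadbe' and 'bcacae':
       b  c  a  c  a  e
    0  0  0  0  0  0  0
  c 0  0  1  1  1  1  1
  a 0  0  1  2  2  2  2
  d 0  0  1  2  2  2  2
  b 0  1  1  2  2  2  2
  e 0  1  1  2  2  2  3
LCS: 'cae'
LCS length = 3

3


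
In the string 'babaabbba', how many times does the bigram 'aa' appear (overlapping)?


Scanning 'babaabbba' for bigram 'aa':
  Position 0: 'ba' -> no
  Position 1: 'ab' -> no
  Position 2: 'ba' -> no
  Position 3: 'aa' -> MATCH
  Position 4: 'ab' -> no
  Position 5: 'bb' -> no
  Position 6: 'bb' -> no
  Position 7: 'ba' -> no
Total matches: 1

1


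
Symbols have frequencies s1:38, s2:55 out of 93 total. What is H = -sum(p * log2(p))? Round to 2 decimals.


Computing entropy H = -sum(p_i * log2(p_i)):
  s1: p = 38/93 = 0.4086, -p*log2(p) = 0.5276
  s2: p = 55/93 = 0.5914, -p*log2(p) = 0.4482
H = sum of terms = 0.9758
Rounded to 2 decimals: 0.98

0.98


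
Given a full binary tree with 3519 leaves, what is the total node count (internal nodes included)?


Leaf nodes (terminals): 3519
Internal nodes = n - 1 = 3519 - 1 = 3518
Total = leaves + internal = 3519 + 3518 = 7037

7037


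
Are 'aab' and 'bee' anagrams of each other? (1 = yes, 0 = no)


Sort characters of 'aab': 'aab'
Sort characters of 'bee': 'bee'
Sorted forms differ -> they are NOT anagrams
Result: 0

0


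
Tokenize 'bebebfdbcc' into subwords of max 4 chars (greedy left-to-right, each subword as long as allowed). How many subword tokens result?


'bebebfdbcc' has 10 characters.
Chunking with max size 4:
  Chunk 1: 'bebe' (positions 0-3)
  Chunk 2: 'bfdb' (positions 4-7)
  Chunk 3: 'cc' (positions 8-9)
Total chunks: ceil(10 / 4) = 3

3


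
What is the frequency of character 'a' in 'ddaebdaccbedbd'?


Scanning 'ddaebdaccbedbd' for 'a':
  Position 2: 'a' -> MATCH (count: 1)
  Position 6: 'a' -> MATCH (count: 2)
Total occurrences of 'a': 2

2


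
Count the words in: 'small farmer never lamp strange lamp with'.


Counting words by splitting on spaces:
  Word 1: 'small'
  Word 2: 'farmer'
  Word 3: 'never'
  Word 4: 'lamp'
  Word 5: 'strange'
  Word 6: 'lamp'
  Word 7: 'with'
Total words: 7

7


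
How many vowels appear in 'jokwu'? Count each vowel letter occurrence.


Scanning each character of 'jokwu':
  Position 1: 'j' -> consonant (running count: 0)
  Position 2: 'o' -> vowel (running count: 1)
  Position 3: 'k' -> consonant (running count: 1)
  Position 4: 'w' -> consonant (running count: 1)
  Position 5: 'u' -> vowel (running count: 2)
Total vowels: 2

2


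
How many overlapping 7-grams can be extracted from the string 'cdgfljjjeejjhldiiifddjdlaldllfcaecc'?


String 'cdgfljjjeejjhldiiifddjdlaldllfcaecc' has length L = 35.
Number of overlapping n-grams = L - n + 1
Substituting: 35 - 7 + 1 = 29

29


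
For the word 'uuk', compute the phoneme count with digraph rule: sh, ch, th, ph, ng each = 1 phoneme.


Parsing 'uuk' greedily, digraphs first:
  'u' -> vowel phoneme (phonemes so far: 1)
  'u' -> vowel phoneme (phonemes so far: 2)
  'k' -> consonant phoneme (phonemes so far: 3)
Total phonemes: 3

3


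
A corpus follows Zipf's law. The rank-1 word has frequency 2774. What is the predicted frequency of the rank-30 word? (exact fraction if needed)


Zipf's law: freq(rank) = f1 / rank
f1 = 2774, rank = 30
freq = 2774 / 30
GCD(2774, 30) = 2
Simplified: 1387/15

1387/15


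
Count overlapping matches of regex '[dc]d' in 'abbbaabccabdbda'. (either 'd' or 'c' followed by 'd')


Pattern: [dc]d means either 'd' or 'c' followed by 'd'.
Scanning 'abbbaabccabdbda' position-by-position:
  Pos 0: window 'ab' -> no
  Pos 1: window 'bb' -> no
  Pos 2: window 'bb' -> no
  Pos 3: window 'ba' -> no
  Pos 4: window 'aa' -> no
  Pos 5: window 'ab' -> no
  Pos 6: window 'bc' -> no
  Pos 7: window 'cc' -> no
  Pos 8: window 'ca' -> no
  Pos 9: window 'ab' -> no
  Pos 10: window 'bd' -> no
  Pos 11: window 'db' -> no
  Pos 12: window 'bd' -> no
  Pos 13: window 'da' -> no
  Pos 14: window 'a' -> no
Total matches: 0

0


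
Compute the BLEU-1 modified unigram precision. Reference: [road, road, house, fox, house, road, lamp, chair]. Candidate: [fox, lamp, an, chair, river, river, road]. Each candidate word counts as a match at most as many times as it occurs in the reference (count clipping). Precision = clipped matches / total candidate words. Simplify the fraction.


Reference word counts: {'chair': 1, 'fox': 1, 'house': 2, 'lamp': 1, 'road': 3}
Checking each candidate word (with clipping):
  'fox' -> in reference (ref count 1, used 1/1) -> match (matches: 1)
  'lamp' -> in reference (ref count 1, used 1/1) -> match (matches: 2)
  'an' -> not in reference -> no match (matches: 2)
  'chair' -> in reference (ref count 1, used 1/1) -> match (matches: 3)
  'river' -> not in reference -> no match (matches: 3)
  'river' -> not in reference -> no match (matches: 3)
  'road' -> in reference (ref count 3, used 1/3) -> match (matches: 4)
Clipped matches: 4, Candidate length: 7
Precision = 4/7

4/7


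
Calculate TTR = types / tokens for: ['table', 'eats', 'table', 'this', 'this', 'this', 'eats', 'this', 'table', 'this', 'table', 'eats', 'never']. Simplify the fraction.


Tokens: 13
Unique types: ('eats', 'never', 'table', 'this') = 4
TTR = 4/13
Already in lowest terms.

4/13


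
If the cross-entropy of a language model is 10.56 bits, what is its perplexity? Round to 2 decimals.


Perplexity formula: PP = 2^H
H = 10.56
PP = 2^10.56
Decompose: 2^10.56 = 2^10 * 2^0.56
2^10 = 1024, 2^0.56 ~ 1.4742692
PP ~ 1024 * 1.4742692 = 1509.6516608
Rounded to 2 decimals: 1509.65

1509.65


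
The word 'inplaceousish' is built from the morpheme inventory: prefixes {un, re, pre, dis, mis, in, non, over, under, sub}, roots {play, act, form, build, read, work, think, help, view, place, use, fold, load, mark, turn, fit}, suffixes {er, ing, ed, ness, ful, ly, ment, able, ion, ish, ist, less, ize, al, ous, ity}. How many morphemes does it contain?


Segmenting 'inplaceousish' against the inventory:
  'in' -> prefix (morpheme 1)
  'place' -> root (morpheme 2)
  'ous' -> suffix (morpheme 3)
  'ish' -> suffix (morpheme 4)
Total morphemes: 4

4


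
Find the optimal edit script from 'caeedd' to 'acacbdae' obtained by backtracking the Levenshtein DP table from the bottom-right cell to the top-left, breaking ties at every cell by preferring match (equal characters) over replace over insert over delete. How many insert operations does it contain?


Edit distance = 5. Backtracking from cell (6, 8) with preference match > replace > insert > delete,
then listing the resulting alignment 'caeedd' -> 'acacbdae' left to right:
  Step 1: insert 'a' [insertion #1]
  Step 2: keep 'c'
  Step 3: keep 'a'
  Step 4: replace e->c
  Step 5: replace e->b
  Step 6: keep 'd'
  Step 7: insert 'a' [insertion #2]
  Step 8: replace d->e
Total insertions: 2

2


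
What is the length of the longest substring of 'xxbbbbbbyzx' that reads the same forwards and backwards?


Scanning 'xxbbbbbbyzx' for palindromic substrings.
Substring at positions 2-7: 'bbbbbb'.
Check: reverse('bbbbbb') = 'bbbbbb' -> palindrome confirmed.
Neighbouring characters ('x' / 'y') break symmetry, so it cannot extend further.
No longer palindromic substring exists; longest length = 6

6


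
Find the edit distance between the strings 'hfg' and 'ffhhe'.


Building DP table for s1='hfg' (len 3) and s2='ffhhe' (len 5):
       f  f  h  h  e
    0  1  2  3  4  5
  h 1  1  2  2  3  4
  f 2  1  1  2  3  4
  g 3  2  2  2  3  4
Edit distance = dp[3][5] = 4

4


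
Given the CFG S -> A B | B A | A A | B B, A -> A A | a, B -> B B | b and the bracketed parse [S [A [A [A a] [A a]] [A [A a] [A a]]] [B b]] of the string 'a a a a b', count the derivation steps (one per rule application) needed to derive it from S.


Every bracketed nonterminal node [X ...] in the tree is produced by exactly one rule application.
Reading the tree off as a leftmost derivation:
  Step 1: S  =>  A B   (applied S -> A B)
  Step 2: A B  =>  A A B   (applied A -> A A)
  Step 3: A A B  =>  A A A B   (applied A -> A A)
  Step 4: A A A B  =>  a A A B   (applied A -> a)
  Step 5: a A A B  =>  a a A B   (applied A -> a)
  Step 6: a a A B  =>  a a A A B   (applied A -> A A)
  Step 7: a a A A B  =>  a a a A B   (applied A -> a)
  Step 8: a a a A B  =>  a a a a B   (applied A -> a)
  Step 9: a a a a B  =>  a a a a b   (applied B -> b)
Final yield: a a a a b
Total rewrite steps: 9

9


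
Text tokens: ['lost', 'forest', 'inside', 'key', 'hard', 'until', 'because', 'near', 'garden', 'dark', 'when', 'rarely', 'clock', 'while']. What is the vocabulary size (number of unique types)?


Listing all tokens and tracking unique types:
  Token 1: 'lost' -> NEW (unique so far: 1)
  Token 2: 'forest' -> NEW (unique so far: 2)
  Token 3: 'inside' -> NEW (unique so far: 3)
  Token 4: 'key' -> NEW (unique so far: 4)
  Token 5: 'hard' -> NEW (unique so far: 5)
  Token 6: 'until' -> NEW (unique so far: 6)
  Token 7: 'because' -> NEW (unique so far: 7)
  Token 8: 'near' -> NEW (unique so far: 8)
  Token 9: 'garden' -> NEW (unique so far: 9)
  Token 10: 'dark' -> NEW (unique so far: 10)
  Token 11: 'when' -> NEW (unique so far: 11)
  Token 12: 'rarely' -> NEW (unique so far: 12)
  Token 13: 'clock' -> NEW (unique so far: 13)
  Token 14: 'while' -> NEW (unique so far: 14)
Unique types: ('because', 'clock', 'dark', 'forest', 'garden', 'hard', 'inside', 'key', 'lost', 'near', 'rarely', 'until', 'when', 'while')
Vocabulary size: 14

14


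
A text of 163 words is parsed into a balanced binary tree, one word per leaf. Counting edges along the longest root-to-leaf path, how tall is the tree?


In a balanced binary tree with n leaves the deepest leaf is ceil(log2(n)) edges below the root.
log2(163) = 7.3487
ceil(7.3487) = 8
height (edges) = 8

8


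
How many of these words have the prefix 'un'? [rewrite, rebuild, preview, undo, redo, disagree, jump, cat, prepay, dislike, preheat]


Checking each word for prefix 'un':
  'rewrite' -> no (count: 0)
  'rebuild' -> no (count: 0)
  'preview' -> no (count: 0)
  'undo' -> YES, starts with 'un' (count: 1)
  'redo' -> no (count: 1)
  'disagree' -> no (count: 1)
  'jump' -> no (count: 1)
  'cat' -> no (count: 1)
  'prepay' -> no (count: 1)
  'dislike' -> no (count: 1)
  'preheat' -> no (count: 1)
Total with prefix 'un': 1

1


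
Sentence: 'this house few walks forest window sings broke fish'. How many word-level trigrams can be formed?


Word trigrams from [9] words:
  Trigram 1: (this house few)
  Trigram 2: (house few walks)
  Trigram 3: (few walks forest)
  Trigram 4: (walks forest window)
  Trigram 5: (forest window sings)
  Trigram 6: (window sings broke)
  Trigram 7: (sings broke fish)
Total word trigrams: 9 - 2 = 7

7


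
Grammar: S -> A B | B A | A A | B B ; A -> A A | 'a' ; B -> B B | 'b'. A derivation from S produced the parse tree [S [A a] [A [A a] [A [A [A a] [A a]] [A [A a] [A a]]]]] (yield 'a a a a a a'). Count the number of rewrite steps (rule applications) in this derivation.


Every bracketed nonterminal node [X ...] in the tree is produced by exactly one rule application.
Reading the tree off as a leftmost derivation:
  Step 1: S  =>  A A   (applied S -> A A)
  Step 2: A A  =>  a A   (applied A -> a)
  Step 3: a A  =>  a A A   (applied A -> A A)
  Step 4: a A A  =>  a a A   (applied A -> a)
  Step 5: a a A  =>  a a A A   (applied A -> A A)
  Step 6: a a A A  =>  a a A A A   (applied A -> A A)
  Step 7: a a A A A  =>  a a a A A   (applied A -> a)
  Step 8: a a a A A  =>  a a a a A   (applied A -> a)
  Step 9: a a a a A  =>  a a a a A A   (applied A -> A A)
  Step 10: a a a a A A  =>  a a a a a A   (applied A -> a)
  Step 11: a a a a a A  =>  a a a a a a   (applied A -> a)
Final yield: a a a a a a
Total rewrite steps: 11

11


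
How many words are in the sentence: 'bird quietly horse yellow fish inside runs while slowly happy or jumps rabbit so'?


Counting words by splitting on spaces:
  Word 1: 'bird'
  Word 2: 'quietly'
  Word 3: 'horse'
  Word 4: 'yellow'
  Word 5: 'fish'
  Word 6: 'inside'
  Word 7: 'runs'
  Word 8: 'while'
  Word 9: 'slowly'
  Word 10: 'happy'
  Word 11: 'or'
  Word 12: 'jumps'
  Word 13: 'rabbit'
  Word 14: 'so'
Total words: 14

14


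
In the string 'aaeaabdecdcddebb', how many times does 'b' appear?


Scanning 'aaeaabdecdcddebb' for 'b':
  Position 5: 'b' -> MATCH (count: 1)
  Position 14: 'b' -> MATCH (count: 2)
  Position 15: 'b' -> MATCH (count: 3)
Total occurrences of 'b': 3

3


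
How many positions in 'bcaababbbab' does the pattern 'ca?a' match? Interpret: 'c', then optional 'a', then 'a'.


Pattern: ca?a means 'c', then optional 'a', then 'a'.
Scanning 'bcaababbbab' position-by-position:
  Pos 0: window 'bca' -> no
  Pos 1: window 'caa' -> MATCH
  Pos 2: window 'aab' -> no
  Pos 3: window 'aba' -> no
  Pos 4: window 'bab' -> no
  Pos 5: window 'abb' -> no
  Pos 6: window 'bbb' -> no
  Pos 7: window 'bba' -> no
  Pos 8: window 'bab' -> no
  Pos 9: window 'ab' -> no
  Pos 10: window 'b' -> no
Total matches: 1

1


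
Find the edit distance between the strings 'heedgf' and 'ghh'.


Building DP table for s1='heedgf' (len 6) and s2='ghh' (len 3):
       g  h  h
    0  1  2  3
  h 1  1  1  2
  e 2  2  2  2
  e 3  3  3  3
  d 4  4  4  4
  g 5  4  5  5
  f 6  5  5  6
Edit distance = dp[6][3] = 6

6


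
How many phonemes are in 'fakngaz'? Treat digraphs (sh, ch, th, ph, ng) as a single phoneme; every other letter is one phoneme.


Parsing 'fakngaz' greedily, digraphs first:
  'f' -> consonant phoneme (phonemes so far: 1)
  'a' -> vowel phoneme (phonemes so far: 2)
  'k' -> consonant phoneme (phonemes so far: 3)
  'ng' -> digraph (1 consonant phoneme) (phonemes so far: 4)
  'a' -> vowel phoneme (phonemes so far: 5)
  'z' -> consonant phoneme (phonemes so far: 6)
Total phonemes: 6

6


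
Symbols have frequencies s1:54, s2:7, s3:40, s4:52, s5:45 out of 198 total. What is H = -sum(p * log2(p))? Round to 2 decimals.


Computing entropy H = -sum(p_i * log2(p_i)):
  s1: p = 54/198 = 0.2727, -p*log2(p) = 0.5112
  s2: p = 7/198 = 0.0354, -p*log2(p) = 0.1705
  s3: p = 40/198 = 0.2020, -p*log2(p) = 0.4661
  s4: p = 52/198 = 0.2626, -p*log2(p) = 0.5066
  s5: p = 45/198 = 0.2273, -p*log2(p) = 0.4858
H = sum of terms = 2.1402
Rounded to 2 decimals: 2.14

2.14


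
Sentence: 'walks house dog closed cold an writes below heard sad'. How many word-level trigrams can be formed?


Word trigrams from [10] words:
  Trigram 1: (walks house dog)
  Trigram 2: (house dog closed)
  Trigram 3: (dog closed cold)
  Trigram 4: (closed cold an)
  Trigram 5: (cold an writes)
  Trigram 6: (an writes below)
  Trigram 7: (writes below heard)
  Trigram 8: (below heard sad)
Total word trigrams: 10 - 2 = 8

8


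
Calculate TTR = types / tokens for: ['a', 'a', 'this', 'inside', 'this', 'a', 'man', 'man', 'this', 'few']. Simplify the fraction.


Tokens: 10
Unique types: ('a', 'few', 'inside', 'man', 'this') = 5
TTR = 5/10
Simplify: divide both by 5 -> 1/2
TTR = 1/2

1/2


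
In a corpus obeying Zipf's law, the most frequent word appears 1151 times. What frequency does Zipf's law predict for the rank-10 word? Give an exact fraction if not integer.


Zipf's law: freq(rank) = f1 / rank
f1 = 1151, rank = 10
freq = 1151 / 10
GCD(1151, 10) = 1
Simplified: 1151/10

1151/10
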